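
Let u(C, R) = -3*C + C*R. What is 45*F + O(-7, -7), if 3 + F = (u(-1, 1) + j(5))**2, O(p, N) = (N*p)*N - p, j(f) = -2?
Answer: -471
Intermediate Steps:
O(p, N) = -p + p*N**2 (O(p, N) = p*N**2 - p = -p + p*N**2)
F = -3 (F = -3 + (-(-3 + 1) - 2)**2 = -3 + (-1*(-2) - 2)**2 = -3 + (2 - 2)**2 = -3 + 0**2 = -3 + 0 = -3)
45*F + O(-7, -7) = 45*(-3) - 7*(-1 + (-7)**2) = -135 - 7*(-1 + 49) = -135 - 7*48 = -135 - 336 = -471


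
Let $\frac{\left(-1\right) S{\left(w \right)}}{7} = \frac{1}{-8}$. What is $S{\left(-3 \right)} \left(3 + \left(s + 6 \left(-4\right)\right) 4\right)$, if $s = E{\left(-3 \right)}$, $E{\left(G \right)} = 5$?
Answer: $- \frac{511}{8} \approx -63.875$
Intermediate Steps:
$s = 5$
$S{\left(w \right)} = \frac{7}{8}$ ($S{\left(w \right)} = - \frac{7}{-8} = \left(-7\right) \left(- \frac{1}{8}\right) = \frac{7}{8}$)
$S{\left(-3 \right)} \left(3 + \left(s + 6 \left(-4\right)\right) 4\right) = \frac{7 \left(3 + \left(5 + 6 \left(-4\right)\right) 4\right)}{8} = \frac{7 \left(3 + \left(5 - 24\right) 4\right)}{8} = \frac{7 \left(3 - 76\right)}{8} = \frac{7}{8} \left(-73\right) = - \frac{511}{8}$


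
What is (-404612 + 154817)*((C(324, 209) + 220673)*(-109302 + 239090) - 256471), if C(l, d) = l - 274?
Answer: -7155862440498135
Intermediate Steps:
C(l, d) = -274 + l
(-404612 + 154817)*((C(324, 209) + 220673)*(-109302 + 239090) - 256471) = (-404612 + 154817)*(((-274 + 324) + 220673)*(-109302 + 239090) - 256471) = -249795*((50 + 220673)*129788 - 256471) = -249795*(220723*129788 - 256471) = -249795*(28647196724 - 256471) = -249795*28646940253 = -7155862440498135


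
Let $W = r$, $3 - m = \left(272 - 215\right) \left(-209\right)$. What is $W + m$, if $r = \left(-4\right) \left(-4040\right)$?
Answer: $28076$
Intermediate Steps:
$r = 16160$
$m = 11916$ ($m = 3 - \left(272 - 215\right) \left(-209\right) = 3 - 57 \left(-209\right) = 3 - -11913 = 3 + 11913 = 11916$)
$W = 16160$
$W + m = 16160 + 11916 = 28076$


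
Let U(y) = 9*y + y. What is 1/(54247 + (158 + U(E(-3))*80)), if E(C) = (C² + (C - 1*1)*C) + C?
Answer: 1/68805 ≈ 1.4534e-5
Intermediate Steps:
E(C) = C + C² + C*(-1 + C) (E(C) = (C² + (C - 1)*C) + C = (C² + (-1 + C)*C) + C = (C² + C*(-1 + C)) + C = C + C² + C*(-1 + C))
U(y) = 10*y
1/(54247 + (158 + U(E(-3))*80)) = 1/(54247 + (158 + (10*(2*(-3)²))*80)) = 1/(54247 + (158 + (10*(2*9))*80)) = 1/(54247 + (158 + (10*18)*80)) = 1/(54247 + (158 + 180*80)) = 1/(54247 + (158 + 14400)) = 1/(54247 + 14558) = 1/68805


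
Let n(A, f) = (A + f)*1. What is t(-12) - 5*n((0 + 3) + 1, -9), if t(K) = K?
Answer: 13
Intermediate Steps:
n(A, f) = A + f
t(-12) - 5*n((0 + 3) + 1, -9) = -12 - 5*(((0 + 3) + 1) - 9) = -12 - 5*((3 + 1) - 9) = -12 - 5*(4 - 9) = -12 - 5*(-5) = -12 + 25 = 13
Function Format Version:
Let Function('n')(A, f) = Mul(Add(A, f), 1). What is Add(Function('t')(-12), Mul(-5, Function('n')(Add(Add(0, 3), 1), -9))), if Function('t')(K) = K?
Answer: 13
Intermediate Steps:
Function('n')(A, f) = Add(A, f)
Add(Function('t')(-12), Mul(-5, Function('n')(Add(Add(0, 3), 1), -9))) = Add(-12, Mul(-5, Add(Add(Add(0, 3), 1), -9))) = Add(-12, Mul(-5, Add(Add(3, 1), -9))) = Add(-12, Mul(-5, Add(4, -9))) = Add(-12, Mul(-5, -5)) = Add(-12, 25) = 13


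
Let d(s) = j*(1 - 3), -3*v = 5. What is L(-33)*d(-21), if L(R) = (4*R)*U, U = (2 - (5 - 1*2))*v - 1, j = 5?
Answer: 880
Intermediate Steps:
v = -5/3 (v = -⅓*5 = -5/3 ≈ -1.6667)
U = ⅔ (U = (2 - (5 - 1*2))*(-5/3) - 1 = (2 - (5 - 2))*(-5/3) - 1 = (2 - 1*3)*(-5/3) - 1 = (2 - 3)*(-5/3) - 1 = -1*(-5/3) - 1 = 5/3 - 1 = ⅔ ≈ 0.66667)
L(R) = 8*R/3 (L(R) = (4*R)*(⅔) = 8*R/3)
d(s) = -10 (d(s) = 5*(1 - 3) = 5*(-2) = -10)
L(-33)*d(-21) = ((8/3)*(-33))*(-10) = -88*(-10) = 880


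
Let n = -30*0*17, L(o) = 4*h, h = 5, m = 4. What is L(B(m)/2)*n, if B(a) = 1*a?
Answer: 0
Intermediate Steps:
B(a) = a
L(o) = 20 (L(o) = 4*5 = 20)
n = 0 (n = 0*17 = 0)
L(B(m)/2)*n = 20*0 = 0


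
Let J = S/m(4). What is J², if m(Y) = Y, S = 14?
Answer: 49/4 ≈ 12.250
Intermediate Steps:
J = 7/2 (J = 14/4 = 14*(¼) = 7/2 ≈ 3.5000)
J² = (7/2)² = 49/4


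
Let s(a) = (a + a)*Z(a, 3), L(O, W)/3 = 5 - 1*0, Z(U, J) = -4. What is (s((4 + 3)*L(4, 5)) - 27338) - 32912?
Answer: -61090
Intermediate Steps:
L(O, W) = 15 (L(O, W) = 3*(5 - 1*0) = 3*(5 + 0) = 3*5 = 15)
s(a) = -8*a (s(a) = (a + a)*(-4) = (2*a)*(-4) = -8*a)
(s((4 + 3)*L(4, 5)) - 27338) - 32912 = (-8*(4 + 3)*15 - 27338) - 32912 = (-56*15 - 27338) - 32912 = (-8*105 - 27338) - 32912 = (-840 - 27338) - 32912 = -28178 - 32912 = -61090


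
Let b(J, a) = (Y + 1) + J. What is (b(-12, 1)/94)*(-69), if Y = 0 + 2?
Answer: 621/94 ≈ 6.6064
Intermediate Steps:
Y = 2
b(J, a) = 3 + J (b(J, a) = (2 + 1) + J = 3 + J)
(b(-12, 1)/94)*(-69) = ((3 - 12)/94)*(-69) = ((1/94)*(-9))*(-69) = -9/94*(-69) = 621/94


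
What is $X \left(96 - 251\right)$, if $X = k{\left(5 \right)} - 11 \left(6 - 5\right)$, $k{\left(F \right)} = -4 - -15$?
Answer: $0$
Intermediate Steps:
$k{\left(F \right)} = 11$ ($k{\left(F \right)} = -4 + 15 = 11$)
$X = 0$ ($X = 11 - 11 \left(6 - 5\right) = 11 - 11 = 0$)
$X \left(96 - 251\right) = 0 \left(96 - 251\right) = 0 \left(-155\right) = 0$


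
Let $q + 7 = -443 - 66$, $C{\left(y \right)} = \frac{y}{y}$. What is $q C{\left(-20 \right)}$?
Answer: $-516$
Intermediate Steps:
$C{\left(y \right)} = 1$
$q = -516$ ($q = -7 - 509 = -516$)
$q C{\left(-20 \right)} = \left(-516\right) 1 = -516$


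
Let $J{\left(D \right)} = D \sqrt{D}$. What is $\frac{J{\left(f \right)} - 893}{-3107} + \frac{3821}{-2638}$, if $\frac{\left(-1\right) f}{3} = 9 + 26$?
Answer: $- \frac{9516113}{8196266} + \frac{105 i \sqrt{105}}{3107} \approx -1.161 + 0.34629 i$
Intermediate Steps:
$f = -105$ ($f = - 3 \left(9 + 26\right) = \left(-3\right) 35 = -105$)
$J{\left(D \right)} = D^{\frac{3}{2}}$
$\frac{J{\left(f \right)} - 893}{-3107} + \frac{3821}{-2638} = \frac{\left(-105\right)^{\frac{3}{2}} - 893}{-3107} + \frac{3821}{-2638} = \left(- 105 i \sqrt{105} - 893\right) \left(- \frac{1}{3107}\right) + 3821 \left(- \frac{1}{2638}\right) = \left(-893 - 105 i \sqrt{105}\right) \left(- \frac{1}{3107}\right) - \frac{3821}{2638} = \left(\frac{893}{3107} + \frac{105 i \sqrt{105}}{3107}\right) - \frac{3821}{2638} = - \frac{9516113}{8196266} + \frac{105 i \sqrt{105}}{3107}$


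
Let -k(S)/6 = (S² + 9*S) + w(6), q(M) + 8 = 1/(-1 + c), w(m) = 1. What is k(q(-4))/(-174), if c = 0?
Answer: 1/29 ≈ 0.034483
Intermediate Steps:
q(M) = -9 (q(M) = -8 + 1/(-1 + 0) = -8 + 1/(-1) = -8 - 1 = -9)
k(S) = -6 - 54*S - 6*S² (k(S) = -6*((S² + 9*S) + 1) = -6*(1 + S² + 9*S) = -6 - 54*S - 6*S²)
k(q(-4))/(-174) = (-6 - 54*(-9) - 6*(-9)²)/(-174) = (-6 + 486 - 6*81)*(-1/174) = (-6 + 486 - 486)*(-1/174) = -6*(-1/174) = 1/29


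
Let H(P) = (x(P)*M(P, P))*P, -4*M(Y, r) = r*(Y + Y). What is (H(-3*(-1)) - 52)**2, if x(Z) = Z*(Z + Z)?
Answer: 87025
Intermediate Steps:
M(Y, r) = -Y*r/2 (M(Y, r) = -r*(Y + Y)/4 = -r*2*Y/4 = -Y*r/2)
x(Z) = 2*Z**2 (x(Z) = Z*(2*Z) = 2*Z**2)
H(P) = -P**5 (H(P) = ((2*P**2)*(-P*P/2))*P = ((2*P**2)*(-P**2/2))*P = (-P**4)*P = -P**5)
(H(-3*(-1)) - 52)**2 = (-(-3*(-1))**5 - 52)**2 = (-1*3**5 - 52)**2 = (-1*243 - 52)**2 = (-243 - 52)**2 = (-295)**2 = 87025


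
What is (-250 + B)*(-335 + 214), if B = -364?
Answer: 74294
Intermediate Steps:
(-250 + B)*(-335 + 214) = (-250 - 364)*(-335 + 214) = -614*(-121) = 74294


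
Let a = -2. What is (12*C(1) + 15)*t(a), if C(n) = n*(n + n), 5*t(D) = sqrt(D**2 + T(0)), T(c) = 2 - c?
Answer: 39*sqrt(6)/5 ≈ 19.106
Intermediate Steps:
t(D) = sqrt(2 + D**2)/5 (t(D) = sqrt(D**2 + (2 - 1*0))/5 = sqrt(D**2 + (2 + 0))/5 = sqrt(D**2 + 2)/5 = sqrt(2 + D**2)/5)
C(n) = 2*n**2 (C(n) = n*(2*n) = 2*n**2)
(12*C(1) + 15)*t(a) = (12*(2*1**2) + 15)*(sqrt(2 + (-2)**2)/5) = (12*(2*1) + 15)*(sqrt(2 + 4)/5) = (12*2 + 15)*(sqrt(6)/5) = (24 + 15)*(sqrt(6)/5) = 39*(sqrt(6)/5) = 39*sqrt(6)/5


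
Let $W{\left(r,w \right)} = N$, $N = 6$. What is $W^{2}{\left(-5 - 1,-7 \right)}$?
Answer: $36$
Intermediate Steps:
$W{\left(r,w \right)} = 6$
$W^{2}{\left(-5 - 1,-7 \right)} = 6^{2} = 36$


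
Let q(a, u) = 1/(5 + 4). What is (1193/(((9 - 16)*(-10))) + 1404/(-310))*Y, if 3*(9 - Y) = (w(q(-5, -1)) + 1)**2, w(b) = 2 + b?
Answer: 7619693/105462 ≈ 72.251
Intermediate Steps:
q(a, u) = 1/9
Y = 1403/243 (Y = 9 - ((2 + 1/9) + 1)**2/3 = 9 - (19/9 + 1)**2/3 = 9 - (28/9)**2/3 = 9 - 1/3*784/81 = 9 - 784/243 = 1403/243 ≈ 5.7737)
(1193/(((9 - 16)*(-10))) + 1404/(-310))*Y = (1193/(((9 - 16)*(-10))) + 1404/(-310))*(1403/243) = (1193/((-7*(-10))) + 1404*(-1/310))*(1403/243) = (1193/70 - 702/155)*(1403/243) = (5431/434)*(1403/243) = 7619693/105462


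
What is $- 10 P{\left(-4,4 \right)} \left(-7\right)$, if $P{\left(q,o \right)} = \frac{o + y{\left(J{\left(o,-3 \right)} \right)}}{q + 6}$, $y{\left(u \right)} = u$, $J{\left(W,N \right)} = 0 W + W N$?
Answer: $-280$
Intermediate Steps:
$J{\left(W,N \right)} = N W$ ($J{\left(W,N \right)} = 0 + N W = N W$)
$P{\left(q,o \right)} = - \frac{2 o}{6 + q}$ ($P{\left(q,o \right)} = \frac{o - 3 o}{q + 6} = \frac{\left(-2\right) o}{6 + q} = - \frac{2 o}{6 + q}$)
$- 10 P{\left(-4,4 \right)} \left(-7\right) = - 10 \left(\left(-2\right) 4 \frac{1}{6 - 4}\right) \left(-7\right) = - 10 \left(\left(-2\right) 4 \cdot \frac{1}{2}\right) \left(-7\right) = \left(-10\right) \left(-4\right) \left(-7\right) = 40 \left(-7\right) = -280$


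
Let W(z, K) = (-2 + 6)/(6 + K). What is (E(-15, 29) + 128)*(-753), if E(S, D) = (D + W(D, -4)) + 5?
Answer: -123492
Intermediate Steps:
W(z, K) = 4/(6 + K)
E(S, D) = 7 + D (E(S, D) = (D + 4/(6 - 4)) + 5 = (D + 4/2) + 5 = (D + 4*(1/2)) + 5 = (D + 2) + 5 = (2 + D) + 5 = 7 + D)
(E(-15, 29) + 128)*(-753) = ((7 + 29) + 128)*(-753) = (36 + 128)*(-753) = 164*(-753) = -123492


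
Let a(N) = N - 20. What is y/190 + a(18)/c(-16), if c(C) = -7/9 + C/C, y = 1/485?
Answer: -829349/92150 ≈ -9.0000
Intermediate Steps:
a(N) = -20 + N
y = 1/485 ≈ 0.0020619
c(C) = 2/9 (c(C) = -7*⅑ + 1 = -7/9 + 1 = 2/9)
y/190 + a(18)/c(-16) = (1/485)/190 + (-20 + 18)/(2/9) = (1/485)*(1/190) - 2*9/2 = 1/92150 - 9 = -829349/92150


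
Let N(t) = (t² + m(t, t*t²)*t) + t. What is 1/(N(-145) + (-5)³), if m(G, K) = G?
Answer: 1/41780 ≈ 2.3935e-5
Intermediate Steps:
N(t) = t + 2*t² (N(t) = (t² + t*t) + t = (t² + t²) + t = 2*t² + t = t + 2*t²)
1/(N(-145) + (-5)³) = 1/(-145*(1 + 2*(-145)) + (-5)³) = 1/(-145*(1 - 290) - 125) = 1/(-145*(-289) - 125) = 1/(41905 - 125) = 1/41780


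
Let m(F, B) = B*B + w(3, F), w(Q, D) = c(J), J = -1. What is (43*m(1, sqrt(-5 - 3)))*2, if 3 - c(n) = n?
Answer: -344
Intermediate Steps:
c(n) = 3 - n
w(Q, D) = 4 (w(Q, D) = 3 - 1*(-1) = 3 + 1 = 4)
m(F, B) = 4 + B**2 (m(F, B) = B*B + 4 = B**2 + 4 = 4 + B**2)
(43*m(1, sqrt(-5 - 3)))*2 = (43*(4 + (sqrt(-5 - 3))**2))*2 = (43*(4 + (sqrt(-8))**2))*2 = (43*(4 + (2*I*sqrt(2))**2))*2 = (43*(4 - 8))*2 = (43*(-4))*2 = -172*2 = -344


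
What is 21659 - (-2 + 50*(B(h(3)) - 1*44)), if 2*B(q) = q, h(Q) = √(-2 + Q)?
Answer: 23836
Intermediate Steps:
B(q) = q/2
21659 - (-2 + 50*(B(h(3)) - 1*44)) = 21659 - (-2 + 50*(√(-2 + 3)/2 - 1*44)) = 21659 - (-2 + 50*(√1/2 - 44)) = 21659 - (-2 + 50*((½)*1 - 44)) = 21659 - (-2 + 50*(½ - 44)) = 21659 - (-2 + 50*(-87/2)) = 21659 - (-2 - 2175) = 21659 - 1*(-2177) = 21659 + 2177 = 23836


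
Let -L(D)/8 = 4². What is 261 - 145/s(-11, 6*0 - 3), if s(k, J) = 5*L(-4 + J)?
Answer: 33437/128 ≈ 261.23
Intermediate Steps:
L(D) = -128 (L(D) = -8*4² = -8*16 = -128)
s(k, J) = -640 (s(k, J) = 5*(-128) = -640)
261 - 145/s(-11, 6*0 - 3) = 261 - 145/(-640) = 261 - 145*(-1)/640 = 261 - 1*(-29/128) = 261 + 29/128 = 33437/128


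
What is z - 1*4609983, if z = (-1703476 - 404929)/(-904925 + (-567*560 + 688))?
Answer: -5632276891726/1221757 ≈ -4.6100e+6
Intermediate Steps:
z = 2108405/1221757 (z = -2108405/(-904925 + (-317520 + 688)) = -2108405/(-904925 - 316832) = -2108405/(-1221757) = -2108405*(-1/1221757) = 2108405/1221757 ≈ 1.7257)
z - 1*4609983 = 2108405/1221757 - 1*4609983 = 2108405/1221757 - 4609983 = -5632276891726/1221757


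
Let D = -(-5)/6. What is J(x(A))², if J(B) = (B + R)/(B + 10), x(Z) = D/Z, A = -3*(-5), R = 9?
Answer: 26569/32761 ≈ 0.81100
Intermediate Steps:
D = ⅚ (D = -(-5)/6 = -1*(-⅚) = ⅚ ≈ 0.83333)
A = 15
x(Z) = 5/(6*Z)
J(B) = (9 + B)/(10 + B) (J(B) = (B + 9)/(B + 10) = (9 + B)/(10 + B))
J(x(A))² = ((9 + (⅚)/15)/(10 + (⅚)/15))² = ((9 + (⅚)*(1/15))/(10 + (⅚)*(1/15)))² = ((9 + 1/18)/(10 + 1/18))² = ((163/18)/(181/18))² = ((18/181)*(163/18))² = (163/181)² = 26569/32761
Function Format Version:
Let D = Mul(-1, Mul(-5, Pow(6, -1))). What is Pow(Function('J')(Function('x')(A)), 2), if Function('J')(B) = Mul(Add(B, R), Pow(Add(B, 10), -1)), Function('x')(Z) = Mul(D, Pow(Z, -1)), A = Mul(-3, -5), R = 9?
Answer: Rational(26569, 32761) ≈ 0.81100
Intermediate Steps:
D = Rational(5, 6) (D = Mul(-1, Mul(-5, Rational(1, 6))) = Mul(-1, Rational(-5, 6)) = Rational(5, 6) ≈ 0.83333)
A = 15
Function('x')(Z) = Mul(Rational(5, 6), Pow(Z, -1))
Function('J')(B) = Mul(Pow(Add(10, B), -1), Add(9, B)) (Function('J')(B) = Mul(Add(B, 9), Pow(Add(B, 10), -1)) = Mul(Add(9, B), Pow(Add(10, B), -1)) = Mul(Pow(Add(10, B), -1), Add(9, B)))
Pow(Function('J')(Function('x')(A)), 2) = Pow(Mul(Pow(Add(10, Mul(Rational(5, 6), Pow(15, -1))), -1), Add(9, Mul(Rational(5, 6), Pow(15, -1)))), 2) = Pow(Mul(Pow(Add(10, Mul(Rational(5, 6), Rational(1, 15))), -1), Add(9, Mul(Rational(5, 6), Rational(1, 15)))), 2) = Pow(Mul(Pow(Add(10, Rational(1, 18)), -1), Add(9, Rational(1, 18))), 2) = Pow(Mul(Pow(Rational(181, 18), -1), Rational(163, 18)), 2) = Pow(Mul(Rational(18, 181), Rational(163, 18)), 2) = Pow(Rational(163, 181), 2) = Rational(26569, 32761)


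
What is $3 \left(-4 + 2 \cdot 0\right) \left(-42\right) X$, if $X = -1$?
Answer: $-504$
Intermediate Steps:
$3 \left(-4 + 2 \cdot 0\right) \left(-42\right) X = 3 \left(-4 + 2 \cdot 0\right) \left(-42\right) \left(-1\right) = 3 \left(-4 + 0\right) \left(-42\right) \left(-1\right) = 3 \left(-4\right) \left(-42\right) \left(-1\right) = \left(-12\right) \left(-42\right) \left(-1\right) = 504 \left(-1\right) = -504$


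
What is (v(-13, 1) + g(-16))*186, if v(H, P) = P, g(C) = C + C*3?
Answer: -11718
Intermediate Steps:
g(C) = 4*C (g(C) = C + 3*C = 4*C)
(v(-13, 1) + g(-16))*186 = (1 + 4*(-16))*186 = (1 - 64)*186 = -63*186 = -11718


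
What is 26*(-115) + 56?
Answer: -2934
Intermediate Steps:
26*(-115) + 56 = -2990 + 56 = -2934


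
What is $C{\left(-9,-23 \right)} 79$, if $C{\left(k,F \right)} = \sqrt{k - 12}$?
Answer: $79 i \sqrt{21} \approx 362.02 i$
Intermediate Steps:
$C{\left(k,F \right)} = \sqrt{-12 + k}$
$C{\left(-9,-23 \right)} 79 = \sqrt{-12 - 9} \cdot 79 = \sqrt{-21} \cdot 79 = i \sqrt{21} \cdot 79 = 79 i \sqrt{21}$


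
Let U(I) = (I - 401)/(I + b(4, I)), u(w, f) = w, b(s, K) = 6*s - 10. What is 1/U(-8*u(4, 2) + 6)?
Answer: 12/427 ≈ 0.028103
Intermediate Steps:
b(s, K) = -10 + 6*s
U(I) = (-401 + I)/(14 + I) (U(I) = (I - 401)/(I + (-10 + 6*4)) = (-401 + I)/(I + (-10 + 24)) = (-401 + I)/(I + 14) = (-401 + I)/(14 + I))
1/U(-8*u(4, 2) + 6) = 1/((-401 + (-8*4 + 6))/(14 + (-8*4 + 6))) = 1/((-401 + (-32 + 6))/(14 + (-32 + 6))) = 1/((-401 - 26)/(14 - 26)) = 1/(-427/(-12)) = 1/(-1/12*(-427)) = 1/(427/12) = 12/427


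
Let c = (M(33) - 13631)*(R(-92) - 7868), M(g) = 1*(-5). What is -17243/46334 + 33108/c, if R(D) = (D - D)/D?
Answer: -231054223199/621385552004 ≈ -0.37184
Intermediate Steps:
R(D) = 0 (R(D) = 0/D = 0)
M(g) = -5
c = 107288048 (c = (-5 - 13631)*(0 - 7868) = -13636*(-7868) = 107288048)
-17243/46334 + 33108/c = -17243/46334 + 33108/107288048 = -17243*1/46334 + 33108*(1/107288048) = -17243/46334 + 8277/26822012 = -231054223199/621385552004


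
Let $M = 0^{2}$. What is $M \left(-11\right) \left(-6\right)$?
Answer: $0$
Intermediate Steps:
$M = 0$
$M \left(-11\right) \left(-6\right) = 0 \left(-11\right) \left(-6\right) = 0 \left(-6\right) = 0$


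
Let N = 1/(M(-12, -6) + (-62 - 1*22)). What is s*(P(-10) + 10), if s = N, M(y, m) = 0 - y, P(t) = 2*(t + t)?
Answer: 5/12 ≈ 0.41667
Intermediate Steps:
P(t) = 4*t (P(t) = 2*(2*t) = 4*t)
M(y, m) = -y
N = -1/72 (N = 1/(-1*(-12) + (-62 - 1*22)) = 1/(12 + (-62 - 22)) = 1/(12 - 84) = 1/(-72) = -1/72 ≈ -0.013889)
s = -1/72 ≈ -0.013889
s*(P(-10) + 10) = -(4*(-10) + 10)/72 = -(-40 + 10)/72 = -1/72*(-30) = 5/12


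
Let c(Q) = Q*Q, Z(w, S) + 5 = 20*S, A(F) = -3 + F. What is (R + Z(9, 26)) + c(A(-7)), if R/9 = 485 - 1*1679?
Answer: -10131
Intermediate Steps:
R = -10746 (R = 9*(485 - 1*1679) = 9*(485 - 1679) = 9*(-1194) = -10746)
Z(w, S) = -5 + 20*S
c(Q) = Q**2
(R + Z(9, 26)) + c(A(-7)) = (-10746 + (-5 + 20*26)) + (-3 - 7)**2 = (-10746 + (-5 + 520)) + (-10)**2 = (-10746 + 515) + 100 = -10231 + 100 = -10131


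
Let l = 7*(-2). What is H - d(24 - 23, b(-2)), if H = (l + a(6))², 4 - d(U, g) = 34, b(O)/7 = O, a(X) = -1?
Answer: 255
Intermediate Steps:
b(O) = 7*O
d(U, g) = -30 (d(U, g) = 4 - 1*34 = 4 - 34 = -30)
l = -14
H = 225 (H = (-14 - 1)² = (-15)² = 225)
H - d(24 - 23, b(-2)) = 225 - 1*(-30) = 225 + 30 = 255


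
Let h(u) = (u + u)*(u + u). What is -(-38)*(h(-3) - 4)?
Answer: 1216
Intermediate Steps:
h(u) = 4*u² (h(u) = (2*u)*(2*u) = 4*u²)
-(-38)*(h(-3) - 4) = -(-38)*(4*(-3)² - 4) = -(-38)*(4*9 - 4) = -(-38)*(36 - 4) = -(-38)*32 = -1*(-1216) = 1216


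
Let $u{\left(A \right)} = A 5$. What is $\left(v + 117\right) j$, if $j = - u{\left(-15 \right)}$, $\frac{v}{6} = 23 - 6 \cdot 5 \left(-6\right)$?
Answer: $100125$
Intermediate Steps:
$u{\left(A \right)} = 5 A$
$v = 1218$ ($v = 6 \left(23 - 6 \cdot 5 \left(-6\right)\right) = 6 \left(23 - 30 \left(-6\right)\right) = 6 \left(23 - -180\right) = 6 \left(23 + 180\right) = 6 \cdot 203 = 1218$)
$j = 75$ ($j = - 5 \left(-15\right) = \left(-1\right) \left(-75\right) = 75$)
$\left(v + 117\right) j = \left(1218 + 117\right) 75 = 1335 \cdot 75 = 100125$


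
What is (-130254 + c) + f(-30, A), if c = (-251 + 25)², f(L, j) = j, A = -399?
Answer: -79577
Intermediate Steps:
c = 51076 (c = (-226)² = 51076)
(-130254 + c) + f(-30, A) = (-130254 + 51076) - 399 = -79178 - 399 = -79577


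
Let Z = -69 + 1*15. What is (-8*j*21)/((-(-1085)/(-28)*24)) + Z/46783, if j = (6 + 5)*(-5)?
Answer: -14410838/1450273 ≈ -9.9366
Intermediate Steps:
j = -55 (j = 11*(-5) = -55)
Z = -54 (Z = -69 + 15 = -54)
(-8*j*21)/((-(-1085)/(-28)*24)) + Z/46783 = (-8*(-55)*21)/((-(-1085)/(-28)*24)) - 54/46783 = (440*21)/((-(-1085)*(-1)/28*24)) - 54*1/46783 = 9240/((-31*5/4*24)) - 54/46783 = 9240/((-155/4*24)) - 54/46783 = 9240/(-930) - 54/46783 = 9240*(-1/930) - 54/46783 = -308/31 - 54/46783 = -14410838/1450273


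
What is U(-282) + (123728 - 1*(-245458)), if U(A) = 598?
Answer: 369784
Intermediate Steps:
U(-282) + (123728 - 1*(-245458)) = 598 + (123728 - 1*(-245458)) = 598 + (123728 + 245458) = 598 + 369186 = 369784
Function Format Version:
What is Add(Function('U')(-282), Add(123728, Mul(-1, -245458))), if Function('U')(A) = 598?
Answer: 369784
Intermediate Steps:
Add(Function('U')(-282), Add(123728, Mul(-1, -245458))) = Add(598, Add(123728, Mul(-1, -245458))) = Add(598, Add(123728, 245458)) = Add(598, 369186) = 369784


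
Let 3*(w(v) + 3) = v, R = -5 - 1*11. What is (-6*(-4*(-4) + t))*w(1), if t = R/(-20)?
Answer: 1344/5 ≈ 268.80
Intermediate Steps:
R = -16 (R = -5 - 11 = -16)
w(v) = -3 + v/3
t = 4/5 (t = -16/(-20) = -16*(-1/20) = 4/5 ≈ 0.80000)
(-6*(-4*(-4) + t))*w(1) = (-6*(-4*(-4) + 4/5))*(-3 + (1/3)*1) = (-6*(16 + 4/5))*(-3 + 1/3) = -6*84/5*(-8/3) = -504/5*(-8/3) = 1344/5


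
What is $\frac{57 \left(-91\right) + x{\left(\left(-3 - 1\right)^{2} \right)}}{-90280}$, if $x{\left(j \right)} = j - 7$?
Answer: $\frac{2589}{45140} \approx 0.057355$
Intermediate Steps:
$x{\left(j \right)} = -7 + j$ ($x{\left(j \right)} = j - 7 = -7 + j$)
$\frac{57 \left(-91\right) + x{\left(\left(-3 - 1\right)^{2} \right)}}{-90280} = \frac{57 \left(-91\right) - \left(7 - \left(-3 - 1\right)^{2}\right)}{-90280} = \left(-5187 - \left(7 - \left(-4\right)^{2}\right)\right) \left(- \frac{1}{90280}\right) = \left(-5187 + \left(-7 + 16\right)\right) \left(- \frac{1}{90280}\right) = \left(-5187 + 9\right) \left(- \frac{1}{90280}\right) = \left(-5178\right) \left(- \frac{1}{90280}\right) = \frac{2589}{45140}$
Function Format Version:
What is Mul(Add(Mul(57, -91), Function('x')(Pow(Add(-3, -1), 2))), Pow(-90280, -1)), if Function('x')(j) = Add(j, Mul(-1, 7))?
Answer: Rational(2589, 45140) ≈ 0.057355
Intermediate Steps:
Function('x')(j) = Add(-7, j) (Function('x')(j) = Add(j, -7) = Add(-7, j))
Mul(Add(Mul(57, -91), Function('x')(Pow(Add(-3, -1), 2))), Pow(-90280, -1)) = Mul(Add(Mul(57, -91), Add(-7, Pow(Add(-3, -1), 2))), Pow(-90280, -1)) = Mul(Add(-5187, Add(-7, Pow(-4, 2))), Rational(-1, 90280)) = Mul(Add(-5187, Add(-7, 16)), Rational(-1, 90280)) = Mul(Add(-5187, 9), Rational(-1, 90280)) = Mul(-5178, Rational(-1, 90280)) = Rational(2589, 45140)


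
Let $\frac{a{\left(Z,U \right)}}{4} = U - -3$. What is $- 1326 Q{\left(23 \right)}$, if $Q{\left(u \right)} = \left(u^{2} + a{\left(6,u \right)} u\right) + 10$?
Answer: $-3886506$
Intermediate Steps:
$a{\left(Z,U \right)} = 12 + 4 U$ ($a{\left(Z,U \right)} = 4 \left(U - -3\right) = 4 \left(U + 3\right) = 4 \left(3 + U\right) = 12 + 4 U$)
$Q{\left(u \right)} = 10 + u^{2} + u \left(12 + 4 u\right)$ ($Q{\left(u \right)} = \left(u^{2} + \left(12 + 4 u\right) u\right) + 10 = \left(u^{2} + u \left(12 + 4 u\right)\right) + 10 = 10 + u^{2} + u \left(12 + 4 u\right)$)
$- 1326 Q{\left(23 \right)} = - 1326 \left(10 + 5 \cdot 23^{2} + 12 \cdot 23\right) = - 1326 \left(10 + 5 \cdot 529 + 276\right) = - 1326 \left(10 + 2645 + 276\right) = \left(-1326\right) 2931 = -3886506$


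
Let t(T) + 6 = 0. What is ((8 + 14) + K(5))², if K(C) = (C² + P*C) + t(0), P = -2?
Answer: 961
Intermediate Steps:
t(T) = -6 (t(T) = -6 + 0 = -6)
K(C) = -6 + C² - 2*C (K(C) = (C² - 2*C) - 6 = -6 + C² - 2*C)
((8 + 14) + K(5))² = ((8 + 14) + (-6 + 5² - 2*5))² = (22 + (-6 + 25 - 10))² = (22 + 9)² = 31² = 961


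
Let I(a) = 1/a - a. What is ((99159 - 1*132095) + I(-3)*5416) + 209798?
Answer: 573914/3 ≈ 1.9130e+5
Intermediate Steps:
((99159 - 1*132095) + I(-3)*5416) + 209798 = ((99159 - 1*132095) + (1/(-3) - 1*(-3))*5416) + 209798 = ((99159 - 132095) + (-⅓ + 3)*5416) + 209798 = (-32936 + (8/3)*5416) + 209798 = (-32936 + 43328/3) + 209798 = -55480/3 + 209798 = 573914/3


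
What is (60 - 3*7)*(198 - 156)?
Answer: 1638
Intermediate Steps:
(60 - 3*7)*(198 - 156) = (60 - 21)*42 = 39*42 = 1638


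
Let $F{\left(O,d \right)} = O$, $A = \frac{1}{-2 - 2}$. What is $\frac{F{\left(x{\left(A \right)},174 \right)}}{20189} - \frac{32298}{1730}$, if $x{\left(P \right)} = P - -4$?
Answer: $- \frac{1304115669}{69853940} \approx -18.669$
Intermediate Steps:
$A = - \frac{1}{4}$ ($A = \frac{1}{-4} = - \frac{1}{4} \approx -0.25$)
$x{\left(P \right)} = 4 + P$ ($x{\left(P \right)} = P + 4 = 4 + P$)
$\frac{F{\left(x{\left(A \right)},174 \right)}}{20189} - \frac{32298}{1730} = \frac{4 - \frac{1}{4}}{20189} - \frac{32298}{1730} = \frac{15}{4} \cdot \frac{1}{20189} - \frac{16149}{865} = \frac{15}{80756} - \frac{16149}{865} = - \frac{1304115669}{69853940}$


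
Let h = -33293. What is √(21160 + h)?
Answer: I*√12133 ≈ 110.15*I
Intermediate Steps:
√(21160 + h) = √(21160 - 33293) = √(-12133) = I*√12133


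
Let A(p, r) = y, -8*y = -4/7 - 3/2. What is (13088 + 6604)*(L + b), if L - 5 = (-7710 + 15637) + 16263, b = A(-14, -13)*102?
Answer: 6677552277/14 ≈ 4.7697e+8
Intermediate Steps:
y = 29/112 (y = -(-4/7 - 3/2)/8 = -⅛*(-29/14) = 29/112 ≈ 0.25893)
A(p, r) = 29/112
b = 1479/56 (b = (29/112)*102 = 1479/56 ≈ 26.411)
L = 24195 (L = 5 + ((-7710 + 15637) + 16263) = 5 + (7927 + 16263) = 5 + 24190 = 24195)
(13088 + 6604)*(L + b) = (13088 + 6604)*(24195 + 1479/56) = 19692*(1356399/56) = 6677552277/14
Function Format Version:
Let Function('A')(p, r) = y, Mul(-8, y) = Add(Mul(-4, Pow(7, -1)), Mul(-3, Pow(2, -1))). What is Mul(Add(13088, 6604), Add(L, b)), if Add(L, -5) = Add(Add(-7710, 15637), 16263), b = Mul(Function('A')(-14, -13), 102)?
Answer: Rational(6677552277, 14) ≈ 4.7697e+8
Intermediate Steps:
y = Rational(29, 112) (y = Mul(Rational(-1, 8), Add(Mul(-4, Pow(7, -1)), Mul(-3, Pow(2, -1)))) = Mul(Rational(-1, 8), Add(Mul(-4, Rational(1, 7)), Mul(-3, Rational(1, 2)))) = Mul(Rational(-1, 8), Add(Rational(-4, 7), Rational(-3, 2))) = Mul(Rational(-1, 8), Rational(-29, 14)) = Rational(29, 112) ≈ 0.25893)
Function('A')(p, r) = Rational(29, 112)
b = Rational(1479, 56) (b = Mul(Rational(29, 112), 102) = Rational(1479, 56) ≈ 26.411)
L = 24195 (L = Add(5, Add(Add(-7710, 15637), 16263)) = Add(5, Add(7927, 16263)) = Add(5, 24190) = 24195)
Mul(Add(13088, 6604), Add(L, b)) = Mul(Add(13088, 6604), Add(24195, Rational(1479, 56))) = Mul(19692, Rational(1356399, 56)) = Rational(6677552277, 14)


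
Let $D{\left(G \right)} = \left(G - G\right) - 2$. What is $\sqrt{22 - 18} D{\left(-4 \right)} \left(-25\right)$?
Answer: $100$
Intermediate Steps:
$D{\left(G \right)} = -2$ ($D{\left(G \right)} = 0 - 2 = -2$)
$\sqrt{22 - 18} D{\left(-4 \right)} \left(-25\right) = \sqrt{22 - 18} \left(-2\right) \left(-25\right) = \sqrt{4} \left(-2\right) \left(-25\right) = 2 \left(-2\right) \left(-25\right) = \left(-4\right) \left(-25\right) = 100$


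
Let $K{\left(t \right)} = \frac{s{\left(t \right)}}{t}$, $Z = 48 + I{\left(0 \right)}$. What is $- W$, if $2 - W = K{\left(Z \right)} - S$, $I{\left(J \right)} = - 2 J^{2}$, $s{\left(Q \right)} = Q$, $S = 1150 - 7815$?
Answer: $6664$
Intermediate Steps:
$S = -6665$ ($S = 1150 - 7815 = -6665$)
$Z = 48$ ($Z = 48 - 2 \cdot 0^{2} = 48 - 0 = 48 + 0 = 48$)
$K{\left(t \right)} = 1$ ($K{\left(t \right)} = \frac{t}{t} = 1$)
$W = -6664$ ($W = 2 - \left(1 - -6665\right) = 2 - \left(1 + 6665\right) = 2 - 6666 = -6664$)
$- W = \left(-1\right) \left(-6664\right) = 6664$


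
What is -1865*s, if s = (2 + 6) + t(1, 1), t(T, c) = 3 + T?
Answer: -22380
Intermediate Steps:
s = 12 (s = (2 + 6) + (3 + 1) = 8 + 4 = 12)
-1865*s = -1865*12 = -22380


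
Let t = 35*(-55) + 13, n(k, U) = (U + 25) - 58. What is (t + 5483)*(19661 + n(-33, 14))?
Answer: 70141582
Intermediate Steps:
n(k, U) = -33 + U (n(k, U) = (25 + U) - 58 = -33 + U)
t = -1912 (t = -1925 + 13 = -1912)
(t + 5483)*(19661 + n(-33, 14)) = (-1912 + 5483)*(19661 + (-33 + 14)) = 3571*(19661 - 19) = 3571*19642 = 70141582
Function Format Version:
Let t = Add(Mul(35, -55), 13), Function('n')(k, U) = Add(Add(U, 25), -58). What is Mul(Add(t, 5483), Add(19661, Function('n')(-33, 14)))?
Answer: 70141582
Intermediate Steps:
Function('n')(k, U) = Add(-33, U) (Function('n')(k, U) = Add(Add(25, U), -58) = Add(-33, U))
t = -1912 (t = Add(-1925, 13) = -1912)
Mul(Add(t, 5483), Add(19661, Function('n')(-33, 14))) = Mul(Add(-1912, 5483), Add(19661, Add(-33, 14))) = Mul(3571, Add(19661, -19)) = Mul(3571, 19642) = 70141582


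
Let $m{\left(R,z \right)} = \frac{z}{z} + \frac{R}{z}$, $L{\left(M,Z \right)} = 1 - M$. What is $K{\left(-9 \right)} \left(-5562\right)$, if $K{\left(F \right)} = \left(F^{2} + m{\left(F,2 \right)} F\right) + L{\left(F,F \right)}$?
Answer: $-681345$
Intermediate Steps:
$m{\left(R,z \right)} = 1 + \frac{R}{z}$
$K{\left(F \right)} = 1 + F^{2} - F + F \left(1 + \frac{F}{2}\right)$ ($K{\left(F \right)} = \left(F^{2} + \frac{F + 2}{2} F\right) - \left(-1 + F\right) = \left(F^{2} + \frac{2 + F}{2} F\right) - \left(-1 + F\right) = \left(F^{2} + \left(1 + \frac{F}{2}\right) F\right) - \left(-1 + F\right) = \left(F^{2} + F \left(1 + \frac{F}{2}\right)\right) - \left(-1 + F\right) = 1 + F^{2} - F + F \left(1 + \frac{F}{2}\right)$)
$K{\left(-9 \right)} \left(-5562\right) = \left(1 + \frac{3 \left(-9\right)^{2}}{2}\right) \left(-5562\right) = \left(1 + \frac{3}{2} \cdot 81\right) \left(-5562\right) = \left(1 + \frac{243}{2}\right) \left(-5562\right) = \frac{245}{2} \left(-5562\right) = -681345$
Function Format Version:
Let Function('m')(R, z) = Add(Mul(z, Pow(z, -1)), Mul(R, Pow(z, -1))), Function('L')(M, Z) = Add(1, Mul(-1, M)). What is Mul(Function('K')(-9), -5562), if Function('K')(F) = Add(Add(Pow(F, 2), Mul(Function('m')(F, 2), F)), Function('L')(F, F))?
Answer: -681345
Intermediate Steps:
Function('m')(R, z) = Add(1, Mul(R, Pow(z, -1)))
Function('K')(F) = Add(1, Pow(F, 2), Mul(-1, F), Mul(F, Add(1, Mul(Rational(1, 2), F)))) (Function('K')(F) = Add(Add(Pow(F, 2), Mul(Mul(Pow(2, -1), Add(F, 2)), F)), Add(1, Mul(-1, F))) = Add(Add(Pow(F, 2), Mul(Mul(Rational(1, 2), Add(2, F)), F)), Add(1, Mul(-1, F))) = Add(Add(Pow(F, 2), Mul(Add(1, Mul(Rational(1, 2), F)), F)), Add(1, Mul(-1, F))) = Add(Add(Pow(F, 2), Mul(F, Add(1, Mul(Rational(1, 2), F)))), Add(1, Mul(-1, F))) = Add(1, Pow(F, 2), Mul(-1, F), Mul(F, Add(1, Mul(Rational(1, 2), F)))))
Mul(Function('K')(-9), -5562) = Mul(Add(1, Mul(Rational(3, 2), Pow(-9, 2))), -5562) = Mul(Add(1, Mul(Rational(3, 2), 81)), -5562) = Mul(Add(1, Rational(243, 2)), -5562) = Mul(Rational(245, 2), -5562) = -681345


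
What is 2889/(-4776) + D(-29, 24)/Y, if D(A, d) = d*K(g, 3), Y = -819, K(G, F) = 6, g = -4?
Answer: -113105/144872 ≈ -0.78072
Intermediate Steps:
D(A, d) = 6*d (D(A, d) = d*6 = 6*d)
2889/(-4776) + D(-29, 24)/Y = 2889/(-4776) + (6*24)/(-819) = 2889*(-1/4776) + 144*(-1/819) = -963/1592 - 16/91 = -113105/144872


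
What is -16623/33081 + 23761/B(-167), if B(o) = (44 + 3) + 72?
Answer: 261353168/1312213 ≈ 199.17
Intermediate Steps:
B(o) = 119 (B(o) = 47 + 72 = 119)
-16623/33081 + 23761/B(-167) = -16623/33081 + 23761/119 = -16623*1/33081 + 23761*(1/119) = -5541/11027 + 23761/119 = 261353168/1312213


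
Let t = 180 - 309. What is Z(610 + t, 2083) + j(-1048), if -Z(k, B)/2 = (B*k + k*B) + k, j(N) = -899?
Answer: -4009553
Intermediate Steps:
t = -129
Z(k, B) = -2*k - 4*B*k (Z(k, B) = -2*((B*k + k*B) + k) = -2*((B*k + B*k) + k) = -2*(2*B*k + k) = -2*(k + 2*B*k) = -2*k - 4*B*k)
Z(610 + t, 2083) + j(-1048) = -2*(610 - 129)*(1 + 2*2083) - 899 = -2*481*(1 + 4166) - 899 = -2*481*4167 - 899 = -4008654 - 899 = -4009553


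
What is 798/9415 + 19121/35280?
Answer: 5947933/9490320 ≈ 0.62674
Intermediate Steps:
798/9415 + 19121/35280 = 798*(1/9415) + 19121*(1/35280) = 114/1345 + 19121/35280 = 5947933/9490320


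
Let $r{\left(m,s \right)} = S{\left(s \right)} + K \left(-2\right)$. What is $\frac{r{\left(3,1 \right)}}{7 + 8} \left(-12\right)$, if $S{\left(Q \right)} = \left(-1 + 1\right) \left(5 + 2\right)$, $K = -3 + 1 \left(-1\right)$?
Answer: $- \frac{32}{5} \approx -6.4$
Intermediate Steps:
$K = -4$ ($K = -3 - 1 = -4$)
$S{\left(Q \right)} = 0$ ($S{\left(Q \right)} = 0 \cdot 7 = 0$)
$r{\left(m,s \right)} = 8$ ($r{\left(m,s \right)} = 0 - -8 = 0 + 8 = 8$)
$\frac{r{\left(3,1 \right)}}{7 + 8} \left(-12\right) = \frac{1}{7 + 8} \cdot 8 \left(-12\right) = \frac{1}{15} \cdot 8 \left(-12\right) = \frac{8}{15} \left(-12\right) = - \frac{32}{5}$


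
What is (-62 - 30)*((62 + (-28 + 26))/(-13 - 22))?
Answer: 1104/7 ≈ 157.71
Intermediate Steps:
(-62 - 30)*((62 + (-28 + 26))/(-13 - 22)) = -92*(62 - 2)/(-35) = -5520*(-1)/35 = -92*(-12/7) = 1104/7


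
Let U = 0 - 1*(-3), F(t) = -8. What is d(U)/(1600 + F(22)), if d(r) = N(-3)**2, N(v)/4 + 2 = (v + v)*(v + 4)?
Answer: 128/199 ≈ 0.64322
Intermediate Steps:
N(v) = -8 + 8*v*(4 + v) (N(v) = -8 + 4*((v + v)*(v + 4)) = -8 + 4*((2*v)*(4 + v)) = -8 + 4*(2*v*(4 + v)) = -8 + 8*v*(4 + v))
U = 3 (U = 0 + 3 = 3)
d(r) = 1024 (d(r) = (-8 + 8*(-3)**2 + 32*(-3))**2 = (-8 + 8*9 - 96)**2 = (-8 + 72 - 96)**2 = (-32)**2 = 1024)
d(U)/(1600 + F(22)) = 1024/(1600 - 8) = 1024/1592 = 1024*(1/1592) = 128/199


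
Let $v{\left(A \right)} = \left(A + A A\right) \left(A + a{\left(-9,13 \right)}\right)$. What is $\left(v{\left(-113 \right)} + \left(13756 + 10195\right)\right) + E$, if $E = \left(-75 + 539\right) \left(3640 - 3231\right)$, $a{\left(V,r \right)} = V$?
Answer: $-1330305$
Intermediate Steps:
$v{\left(A \right)} = \left(-9 + A\right) \left(A + A^{2}\right)$ ($v{\left(A \right)} = \left(A + A A\right) \left(A - 9\right) = \left(A + A^{2}\right) \left(-9 + A\right) = \left(-9 + A\right) \left(A + A^{2}\right)$)
$E = 189776$ ($E = 464 \cdot 409 = 189776$)
$\left(v{\left(-113 \right)} + \left(13756 + 10195\right)\right) + E = \left(- 113 \left(-9 + \left(-113\right)^{2} - -904\right) + \left(13756 + 10195\right)\right) + 189776 = \left(- 113 \left(-9 + 12769 + 904\right) + 23951\right) + 189776 = \left(\left(-113\right) 13664 + 23951\right) + 189776 = \left(-1544032 + 23951\right) + 189776 = -1520081 + 189776 = -1330305$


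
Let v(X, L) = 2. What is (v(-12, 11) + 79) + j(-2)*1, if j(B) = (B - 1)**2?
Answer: 90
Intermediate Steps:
j(B) = (-1 + B)**2
(v(-12, 11) + 79) + j(-2)*1 = (2 + 79) + (-1 - 2)**2*1 = 81 + (-3)**2*1 = 81 + 9*1 = 81 + 9 = 90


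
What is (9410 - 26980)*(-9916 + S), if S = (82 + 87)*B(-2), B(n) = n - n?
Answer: 174224120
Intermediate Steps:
B(n) = 0
S = 0 (S = (82 + 87)*0 = 169*0 = 0)
(9410 - 26980)*(-9916 + S) = (9410 - 26980)*(-9916 + 0) = -17570*(-9916) = 174224120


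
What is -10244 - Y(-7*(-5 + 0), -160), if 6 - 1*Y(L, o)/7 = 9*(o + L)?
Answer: -18161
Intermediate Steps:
Y(L, o) = 42 - 63*L - 63*o (Y(L, o) = 42 - 63*(o + L) = 42 - 63*(L + o) = 42 - 7*(9*L + 9*o) = 42 + (-63*L - 63*o) = 42 - 63*L - 63*o)
-10244 - Y(-7*(-5 + 0), -160) = -10244 - (42 - (-441)*(-5 + 0) - 63*(-160)) = -10244 - (42 - (-441)*(-5) + 10080) = -10244 - (42 - 63*35 + 10080) = -10244 - (42 - 2205 + 10080) = -10244 - 1*7917 = -10244 - 7917 = -18161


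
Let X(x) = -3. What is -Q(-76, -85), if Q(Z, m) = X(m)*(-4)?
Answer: -12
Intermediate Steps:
Q(Z, m) = 12 (Q(Z, m) = -3*(-4) = 12)
-Q(-76, -85) = -1*12 = -12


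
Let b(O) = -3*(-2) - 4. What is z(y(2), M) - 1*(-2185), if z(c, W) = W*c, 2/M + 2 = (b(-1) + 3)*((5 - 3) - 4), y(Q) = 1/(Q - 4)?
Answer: 26221/12 ≈ 2185.1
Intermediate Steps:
b(O) = 2 (b(O) = 6 - 4 = 2)
y(Q) = 1/(-4 + Q)
M = -1/6 (M = 2/(-2 + (2 + 3)*((5 - 3) - 4)) = 2/(-2 + 5*(2 - 4)) = 2/(-2 + 5*(-2)) = 2/(-2 - 10) = 2/(-12) = 2*(-1/12) = -1/6 ≈ -0.16667)
z(y(2), M) - 1*(-2185) = -1/(6*(-4 + 2)) - 1*(-2185) = -1/6/(-2) + 2185 = -1/6*(-1/2) + 2185 = 1/12 + 2185 = 26221/12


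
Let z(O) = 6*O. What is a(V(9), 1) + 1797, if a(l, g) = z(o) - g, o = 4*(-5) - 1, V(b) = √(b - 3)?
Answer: 1670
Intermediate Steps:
V(b) = √(-3 + b)
o = -21 (o = -20 - 1 = -21)
a(l, g) = -126 - g (a(l, g) = 6*(-21) - g = -126 - g)
a(V(9), 1) + 1797 = (-126 - 1*1) + 1797 = (-126 - 1) + 1797 = -127 + 1797 = 1670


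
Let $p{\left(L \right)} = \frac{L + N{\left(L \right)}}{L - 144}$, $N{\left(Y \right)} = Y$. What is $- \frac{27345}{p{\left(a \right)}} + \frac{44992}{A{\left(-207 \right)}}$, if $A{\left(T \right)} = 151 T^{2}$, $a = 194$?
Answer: $- \frac{4423181062927}{1255218606} \approx -3523.8$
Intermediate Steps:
$p{\left(L \right)} = \frac{2 L}{-144 + L}$ ($p{\left(L \right)} = \frac{L + L}{L - 144} = \frac{2 L}{-144 + L}$)
$- \frac{27345}{p{\left(a \right)}} + \frac{44992}{A{\left(-207 \right)}} = - \frac{27345}{2 \cdot 194 \frac{1}{-144 + 194}} + \frac{44992}{151 \left(-207\right)^{2}} = - \frac{27345}{2 \cdot 194 \cdot \frac{1}{50}} + \frac{44992}{151 \cdot 42849} = - \frac{27345}{2 \cdot 194 \cdot \frac{1}{50}} + \frac{44992}{6470199} = - \frac{27345}{\frac{194}{25}} + 44992 \cdot \frac{1}{6470199} = \left(-27345\right) \frac{25}{194} + \frac{44992}{6470199} = - \frac{683625}{194} + \frac{44992}{6470199} = - \frac{4423181062927}{1255218606}$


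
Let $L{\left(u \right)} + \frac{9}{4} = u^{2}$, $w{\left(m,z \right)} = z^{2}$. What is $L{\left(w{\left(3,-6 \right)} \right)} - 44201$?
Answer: $- \frac{171629}{4} \approx -42907.0$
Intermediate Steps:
$L{\left(u \right)} = - \frac{9}{4} + u^{2}$
$L{\left(w{\left(3,-6 \right)} \right)} - 44201 = \left(- \frac{9}{4} + \left(\left(-6\right)^{2}\right)^{2}\right) - 44201 = \left(- \frac{9}{4} + 36^{2}\right) - 44201 = \left(- \frac{9}{4} + 1296\right) - 44201 = \frac{5175}{4} - 44201 = - \frac{171629}{4}$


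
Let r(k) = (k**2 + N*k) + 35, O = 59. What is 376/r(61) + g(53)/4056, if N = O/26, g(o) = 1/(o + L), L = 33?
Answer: 3410126471/35319364080 ≈ 0.096551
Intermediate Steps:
g(o) = 1/(33 + o) (g(o) = 1/(o + 33) = 1/(33 + o))
N = 59/26 ≈ 2.2692
r(k) = 35 + k**2 + 59*k/26 (r(k) = (k**2 + 59*k/26) + 35 = 35 + k**2 + 59*k/26)
376/r(61) + g(53)/4056 = 376/(35 + 61**2 + (59/26)*61) + 1/((33 + 53)*4056) = 376/(35 + 3721 + 3599/26) + (1/4056)/86 = 376/(101255/26) + (1/86)*(1/4056) = 376*(26/101255) + 1/348816 = 9776/101255 + 1/348816 = 3410126471/35319364080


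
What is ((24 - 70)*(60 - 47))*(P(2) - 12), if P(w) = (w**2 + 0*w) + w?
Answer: 3588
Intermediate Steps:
P(w) = w + w**2 (P(w) = (w**2 + 0) + w = w**2 + w = w + w**2)
((24 - 70)*(60 - 47))*(P(2) - 12) = ((24 - 70)*(60 - 47))*(2*(1 + 2) - 12) = (-46*13)*(2*3 - 12) = -598*(6 - 12) = -598*(-6) = 3588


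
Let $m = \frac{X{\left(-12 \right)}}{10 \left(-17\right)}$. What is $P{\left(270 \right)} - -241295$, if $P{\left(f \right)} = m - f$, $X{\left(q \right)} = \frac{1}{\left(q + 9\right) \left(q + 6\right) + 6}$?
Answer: $\frac{983381999}{4080} \approx 2.4103 \cdot 10^{5}$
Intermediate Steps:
$X{\left(q \right)} = \frac{1}{6 + \left(6 + q\right) \left(9 + q\right)}$ ($X{\left(q \right)} = \frac{1}{\left(9 + q\right) \left(6 + q\right) + 6} = \frac{1}{\left(6 + q\right) \left(9 + q\right) + 6} = \frac{1}{6 + \left(6 + q\right) \left(9 + q\right)}$)
$m = - \frac{1}{4080}$ ($m = \frac{1}{\left(60 + \left(-12\right)^{2} + 15 \left(-12\right)\right) 10 \left(-17\right)} = \frac{1}{\left(60 + 144 - 180\right) \left(-170\right)} = \frac{1}{24} \left(- \frac{1}{170}\right) = - \frac{1}{4080} \approx -0.0002451$)
$P{\left(f \right)} = - \frac{1}{4080} - f$
$P{\left(270 \right)} - -241295 = \left(- \frac{1}{4080} - 270\right) - -241295 = \left(- \frac{1}{4080} - 270\right) + 241295 = - \frac{1101601}{4080} + 241295 = \frac{983381999}{4080}$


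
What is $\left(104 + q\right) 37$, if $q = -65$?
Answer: $1443$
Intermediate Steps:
$\left(104 + q\right) 37 = \left(104 - 65\right) 37 = 39 \cdot 37 = 1443$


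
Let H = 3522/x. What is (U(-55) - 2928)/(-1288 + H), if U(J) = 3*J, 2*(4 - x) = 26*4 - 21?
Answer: 25775/11516 ≈ 2.2382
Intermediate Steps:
x = -75/2 (x = 4 - (26*4 - 21)/2 = 4 - (104 - 21)/2 = 4 - ½*83 = 4 - 83/2 = -75/2 ≈ -37.500)
H = -2348/25 (H = 3522/(-75/2) = 3522*(-2/75) = -2348/25 ≈ -93.920)
(U(-55) - 2928)/(-1288 + H) = (3*(-55) - 2928)/(-1288 - 2348/25) = (-165 - 2928)/(-34548/25) = -3093*(-25/34548) = 25775/11516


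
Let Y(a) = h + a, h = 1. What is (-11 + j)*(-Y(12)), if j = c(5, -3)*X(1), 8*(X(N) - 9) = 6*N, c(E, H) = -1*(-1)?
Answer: 65/4 ≈ 16.250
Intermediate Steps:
c(E, H) = 1
X(N) = 9 + 3*N/4 (X(N) = 9 + (6*N)/8 = 9 + 3*N/4)
Y(a) = 1 + a
j = 39/4 (j = 1*(9 + (¾)*1) = 1*(9 + ¾) = 1*(39/4) = 39/4 ≈ 9.7500)
(-11 + j)*(-Y(12)) = (-11 + 39/4)*(-(1 + 12)) = -(-5)*13/4 = -5/4*(-13) = 65/4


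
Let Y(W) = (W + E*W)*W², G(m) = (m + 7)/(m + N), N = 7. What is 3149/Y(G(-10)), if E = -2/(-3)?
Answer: 9447/5 ≈ 1889.4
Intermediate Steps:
E = ⅔ (E = -2*(-⅓) = ⅔ ≈ 0.66667)
G(m) = 1 (G(m) = (m + 7)/(m + 7) = (7 + m)/(7 + m) = 1)
Y(W) = 5*W³/3 (Y(W) = (W + 2*W/3)*W² = (5*W/3)*W² = 5*W³/3)
3149/Y(G(-10)) = 3149/(((5/3)*1³)) = 3149/(((5/3)*1)) = 3149/(5/3) = 3149*(⅗) = 9447/5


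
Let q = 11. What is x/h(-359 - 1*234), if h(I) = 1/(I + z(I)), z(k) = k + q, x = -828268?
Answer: 973214900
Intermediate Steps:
z(k) = 11 + k (z(k) = k + 11 = 11 + k)
h(I) = 1/(11 + 2*I) (h(I) = 1/(I + (11 + I)) = 1/(11 + 2*I))
x/h(-359 - 1*234) = -(9110948 + 1656536*(-359 - 1*234)) = -(9110948 + 1656536*(-359 - 234)) = -828268/(1/(11 + 2*(-593))) = -828268/(1/(11 - 1186)) = -828268/(1/(-1175)) = -828268/(-1/1175) = -828268*(-1175) = 973214900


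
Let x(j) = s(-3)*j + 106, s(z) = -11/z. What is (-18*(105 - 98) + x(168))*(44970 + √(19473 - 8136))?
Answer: 26802120 + 596*√11337 ≈ 2.6866e+7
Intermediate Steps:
x(j) = 106 + 11*j/3 (x(j) = (-11/(-3))*j + 106 = (-11*(-⅓))*j + 106 = 11*j/3 + 106 = 106 + 11*j/3)
(-18*(105 - 98) + x(168))*(44970 + √(19473 - 8136)) = (-18*(105 - 98) + (106 + (11/3)*168))*(44970 + √(19473 - 8136)) = (-18*7 + (106 + 616))*(44970 + √11337) = (-126 + 722)*(44970 + √11337) = 596*(44970 + √11337) = 26802120 + 596*√11337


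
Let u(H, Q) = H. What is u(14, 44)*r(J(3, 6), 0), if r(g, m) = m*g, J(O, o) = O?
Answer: 0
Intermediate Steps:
r(g, m) = g*m
u(14, 44)*r(J(3, 6), 0) = 14*(3*0) = 14*0 = 0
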